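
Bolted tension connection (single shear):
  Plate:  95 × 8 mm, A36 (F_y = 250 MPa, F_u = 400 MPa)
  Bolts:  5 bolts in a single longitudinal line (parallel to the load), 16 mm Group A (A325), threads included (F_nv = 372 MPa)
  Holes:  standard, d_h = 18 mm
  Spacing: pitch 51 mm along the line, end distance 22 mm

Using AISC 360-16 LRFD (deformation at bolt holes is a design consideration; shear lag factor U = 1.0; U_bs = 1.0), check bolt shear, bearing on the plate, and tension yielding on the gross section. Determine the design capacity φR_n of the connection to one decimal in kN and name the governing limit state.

171.0 kN (gross-section yield governs)

Bolt shear: A_b = π(16)²/4 = 201.06 mm². φR_n = 0.75 × 372 × 201.06 × 5 × 1 = 280.5 kN.
Bearing (8 mm plate, F_u = 400 MPa): end bolts L_c = 22 − 18/2 = 13, R_n = min(1.2×13×8×400, 2.4×16×8×400) = 49.92 kN/bolt; interior L_c = 51 − 18 = 33, R_n = 122.88 kN/bolt. φR_n = 0.75 × (1×49.92 + 4×122.88) = 406.1 kN.
Tension yield (gross): A_g = 95×8 = 760 mm². φR_n = 0.90 × 250 × 760 = 171.0 kN.
Governing: min(280.5, 406.1, 171.0) = 171.0 kN → gross-section yield.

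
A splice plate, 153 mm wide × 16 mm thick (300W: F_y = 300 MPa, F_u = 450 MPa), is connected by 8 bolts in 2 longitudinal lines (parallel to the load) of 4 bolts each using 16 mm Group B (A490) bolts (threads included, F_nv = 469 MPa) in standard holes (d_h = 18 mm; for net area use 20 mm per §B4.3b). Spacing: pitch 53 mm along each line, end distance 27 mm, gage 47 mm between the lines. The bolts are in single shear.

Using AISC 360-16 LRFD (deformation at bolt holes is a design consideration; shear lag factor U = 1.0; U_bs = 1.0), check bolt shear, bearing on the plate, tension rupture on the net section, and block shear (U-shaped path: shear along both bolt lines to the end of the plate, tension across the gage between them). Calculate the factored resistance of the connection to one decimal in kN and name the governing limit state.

565.8 kN (bolt shear governs)

Bolt shear: A_b = π(16)²/4 = 201.06 mm². φR_n = 0.75 × 469 × 201.06 × 8 × 1 = 565.8 kN.
Bearing (16 mm plate, F_u = 450 MPa): end bolts L_c = 27 − 18/2 = 18, R_n = min(1.2×18×16×450, 2.4×16×16×450) = 155.52 kN/bolt; interior L_c = 53 − 18 = 35, R_n = 276.48 kN/bolt. φR_n = 0.75 × (2×155.52 + 6×276.48) = 1477.4 kN.
Tension rupture (net): A_n = (153 − 2×20)×16 = 1808 mm² (U = 1.0, A_e = A_n). φR_n = 0.75 × 450 × 1808 = 610.2 kN.
Block shear: shear path 2×[27+3×53] = 2×186 mm, A_gv = 5952, A_nv = 2×(186 − 3.5×20)×16 = 3712 mm²; tension across gage: (47 − 1×20)×16 = 432 mm². R_n = min(0.6×450×3712, 0.6×300×5952) + 1.0×450×432 = min(1002.2, 1071.4) + 194.4 = 1196.6 kN. φR_n = 0.75 × 1196.6 = 897.5 kN.
Governing: min(565.8, 1477.4, 610.2, 897.5) = 565.8 kN → bolt shear.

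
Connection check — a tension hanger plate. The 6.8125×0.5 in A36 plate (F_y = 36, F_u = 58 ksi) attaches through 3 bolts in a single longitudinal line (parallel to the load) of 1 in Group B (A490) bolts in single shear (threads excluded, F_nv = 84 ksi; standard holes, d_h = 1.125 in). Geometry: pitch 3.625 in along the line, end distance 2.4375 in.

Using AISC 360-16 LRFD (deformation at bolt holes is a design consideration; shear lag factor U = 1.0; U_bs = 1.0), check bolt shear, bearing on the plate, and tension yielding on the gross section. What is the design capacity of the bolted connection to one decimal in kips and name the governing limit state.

Bolt shear: A_b = π(1)²/4 = 0.7854 in². φR_n = 0.75 × 84 × 0.7854 × 3 × 1 = 148.4 kips.
Bearing (0.5 in plate, F_u = 58 ksi): end bolts L_c = 2.4375 − 1.125/2 = 1.875, R_n = min(1.2×1.875×0.5×58, 2.4×1×0.5×58) = 65.25 kips/bolt; interior L_c = 3.625 − 1.125 = 2.5, R_n = 69.6 kips/bolt. φR_n = 0.75 × (1×65.25 + 2×69.6) = 153.3 kips.
Tension yield (gross): A_g = 6.8125×0.5 = 3.4063 in². φR_n = 0.90 × 36 × 3.4063 = 110.4 kips.
Governing: min(148.4, 153.3, 110.4) = 110.4 kips → gross-section yield.

110.4 kips (gross-section yield governs)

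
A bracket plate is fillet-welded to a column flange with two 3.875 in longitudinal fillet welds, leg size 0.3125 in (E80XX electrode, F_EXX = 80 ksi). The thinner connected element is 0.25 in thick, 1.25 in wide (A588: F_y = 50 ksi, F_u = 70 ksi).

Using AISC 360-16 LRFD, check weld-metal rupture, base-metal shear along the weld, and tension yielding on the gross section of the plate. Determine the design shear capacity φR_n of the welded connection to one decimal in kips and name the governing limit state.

Weld metal: throat = 0.707×0.3125 = 0.22094 in, L = 2×3.875 = 7.75 in. φR_n = 0.75 × 0.6 × 80 × 0.22094 × 7.75 = 61.6 kips.
Base metal shear (0.25 in plate): yield φR_n = 1.0×0.6×50×0.25×7.75 = 58.1 kips; rupture φR_n = 0.75×0.6×70×0.25×7.75 = 61.0 kips; take 58.1 kips (yield).
Tension yield (gross): A_g = 1.25×0.25 = 0.3125 in². φR_n = 0.90 × 50 × 0.3125 = 14.1 kips.
Governing: min(61.6, 58.1, 14.1) = 14.1 kips → gross-section yield.

14.1 kips (gross-section yield governs)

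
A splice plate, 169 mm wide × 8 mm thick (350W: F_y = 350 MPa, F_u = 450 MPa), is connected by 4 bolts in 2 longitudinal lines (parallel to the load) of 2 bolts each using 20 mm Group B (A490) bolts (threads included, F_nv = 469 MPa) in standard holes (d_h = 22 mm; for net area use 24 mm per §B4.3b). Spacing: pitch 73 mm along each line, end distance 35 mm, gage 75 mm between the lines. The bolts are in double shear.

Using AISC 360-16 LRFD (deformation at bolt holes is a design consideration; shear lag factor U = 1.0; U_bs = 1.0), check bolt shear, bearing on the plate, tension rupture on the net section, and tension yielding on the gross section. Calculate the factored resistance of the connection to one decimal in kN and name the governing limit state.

326.7 kN (net-section rupture governs)

Bolt shear: A_b = π(20)²/4 = 314.16 mm². φR_n = 0.75 × 469 × 314.16 × 4 × 2 = 884.0 kN.
Bearing (8 mm plate, F_u = 450 MPa): end bolts L_c = 35 − 22/2 = 24, R_n = min(1.2×24×8×450, 2.4×20×8×450) = 103.68 kN/bolt; interior L_c = 73 − 22 = 51, R_n = 172.8 kN/bolt. φR_n = 0.75 × (2×103.68 + 2×172.8) = 414.7 kN.
Tension rupture (net): A_n = (169 − 2×24)×8 = 968 mm² (U = 1.0, A_e = A_n). φR_n = 0.75 × 450 × 968 = 326.7 kN.
Tension yield (gross): A_g = 169×8 = 1352 mm². φR_n = 0.90 × 350 × 1352 = 425.9 kN.
Governing: min(884.0, 414.7, 326.7, 425.9) = 326.7 kN → net-section rupture.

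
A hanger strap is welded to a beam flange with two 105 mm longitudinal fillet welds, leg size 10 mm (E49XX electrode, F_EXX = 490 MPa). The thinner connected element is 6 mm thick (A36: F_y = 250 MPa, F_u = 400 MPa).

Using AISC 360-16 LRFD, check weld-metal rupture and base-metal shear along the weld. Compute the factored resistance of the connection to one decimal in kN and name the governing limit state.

189.0 kN (base-metal shear governs)

Weld metal: throat = 0.707×10 = 7.07 mm, L = 2×105 = 210 mm. φR_n = 0.75 × 0.6 × 490 × 7.07 × 210 = 327.4 kN.
Base metal shear (6 mm plate): yield φR_n = 1.0×0.6×250×6×210 = 189.0 kN; rupture φR_n = 0.75×0.6×400×6×210 = 226.8 kN; take 189.0 kN (yield).
Governing: min(327.4, 189.0) = 189.0 kN → base-metal shear.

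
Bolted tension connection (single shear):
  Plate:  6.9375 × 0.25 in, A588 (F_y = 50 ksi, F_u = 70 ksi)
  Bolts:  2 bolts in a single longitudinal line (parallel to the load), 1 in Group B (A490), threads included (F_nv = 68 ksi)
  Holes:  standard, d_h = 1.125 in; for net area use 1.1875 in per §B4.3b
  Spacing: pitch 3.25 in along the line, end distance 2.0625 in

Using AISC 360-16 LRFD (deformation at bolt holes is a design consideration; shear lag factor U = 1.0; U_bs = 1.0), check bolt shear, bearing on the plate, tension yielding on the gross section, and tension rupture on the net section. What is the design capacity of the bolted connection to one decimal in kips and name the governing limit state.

55.1 kips (bearing governs)

Bolt shear: A_b = π(1)²/4 = 0.7854 in². φR_n = 0.75 × 68 × 0.7854 × 2 × 1 = 80.1 kips.
Bearing (0.25 in plate, F_u = 70 ksi): end bolts L_c = 2.0625 − 1.125/2 = 1.5, R_n = min(1.2×1.5×0.25×70, 2.4×1×0.25×70) = 31.5 kips/bolt; interior L_c = 3.25 − 1.125 = 2.125, R_n = 42 kips/bolt. φR_n = 0.75 × (1×31.5 + 1×42) = 55.1 kips.
Tension yield (gross): A_g = 6.9375×0.25 = 1.7344 in². φR_n = 0.90 × 50 × 1.7344 = 78.0 kips.
Tension rupture (net): A_n = (6.9375 − 1×1.1875)×0.25 = 1.4375 in² (U = 1.0, A_e = A_n). φR_n = 0.75 × 70 × 1.4375 = 75.5 kips.
Governing: min(80.1, 55.1, 78.0, 75.5) = 55.1 kips → bearing.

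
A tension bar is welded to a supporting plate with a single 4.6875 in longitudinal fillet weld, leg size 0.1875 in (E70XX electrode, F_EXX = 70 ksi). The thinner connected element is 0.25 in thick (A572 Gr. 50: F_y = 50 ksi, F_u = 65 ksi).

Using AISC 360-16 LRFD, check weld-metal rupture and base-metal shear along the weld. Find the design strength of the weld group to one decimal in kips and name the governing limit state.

19.6 kips (weld metal governs)

Weld metal: throat = 0.707×0.1875 = 0.13256 in, L = 4.6875 in. φR_n = 0.75 × 0.6 × 70 × 0.13256 × 4.6875 = 19.6 kips.
Base metal shear (0.25 in plate): yield φR_n = 1.0×0.6×50×0.25×4.6875 = 35.2 kips; rupture φR_n = 0.75×0.6×65×0.25×4.6875 = 34.3 kips; take 34.3 kips (rupture).
Governing: min(19.6, 34.3) = 19.6 kips → weld metal.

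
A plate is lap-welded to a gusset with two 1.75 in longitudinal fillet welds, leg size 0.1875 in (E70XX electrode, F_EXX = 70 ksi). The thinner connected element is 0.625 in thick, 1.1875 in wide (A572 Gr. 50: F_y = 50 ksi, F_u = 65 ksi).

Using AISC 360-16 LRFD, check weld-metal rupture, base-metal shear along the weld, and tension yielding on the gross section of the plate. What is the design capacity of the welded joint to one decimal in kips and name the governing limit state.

14.6 kips (weld metal governs)

Weld metal: throat = 0.707×0.1875 = 0.13256 in, L = 2×1.75 = 3.5 in. φR_n = 0.75 × 0.6 × 70 × 0.13256 × 3.5 = 14.6 kips.
Base metal shear (0.625 in plate): yield φR_n = 1.0×0.6×50×0.625×3.5 = 65.6 kips; rupture φR_n = 0.75×0.6×65×0.625×3.5 = 64.0 kips; take 64.0 kips (rupture).
Tension yield (gross): A_g = 1.1875×0.625 = 0.74219 in². φR_n = 0.90 × 50 × 0.74219 = 33.4 kips.
Governing: min(14.6, 64.0, 33.4) = 14.6 kips → weld metal.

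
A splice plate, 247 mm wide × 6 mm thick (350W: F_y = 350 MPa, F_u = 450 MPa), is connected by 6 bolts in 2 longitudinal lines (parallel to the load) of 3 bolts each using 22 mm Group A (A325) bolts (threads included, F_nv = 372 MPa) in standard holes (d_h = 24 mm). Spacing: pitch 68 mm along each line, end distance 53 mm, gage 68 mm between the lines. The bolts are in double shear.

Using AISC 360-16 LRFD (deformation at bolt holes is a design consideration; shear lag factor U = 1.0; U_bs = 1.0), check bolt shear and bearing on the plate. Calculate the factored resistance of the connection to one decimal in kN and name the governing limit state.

Bolt shear: A_b = π(22)²/4 = 380.13 mm². φR_n = 0.75 × 372 × 380.13 × 6 × 2 = 1272.7 kN.
Bearing (6 mm plate, F_u = 450 MPa): end bolts L_c = 53 − 24/2 = 41, R_n = min(1.2×41×6×450, 2.4×22×6×450) = 132.84 kN/bolt; interior L_c = 68 − 24 = 44, R_n = 142.56 kN/bolt. φR_n = 0.75 × (2×132.84 + 4×142.56) = 626.9 kN.
Governing: min(1272.7, 626.9) = 626.9 kN → bearing.

626.9 kN (bearing governs)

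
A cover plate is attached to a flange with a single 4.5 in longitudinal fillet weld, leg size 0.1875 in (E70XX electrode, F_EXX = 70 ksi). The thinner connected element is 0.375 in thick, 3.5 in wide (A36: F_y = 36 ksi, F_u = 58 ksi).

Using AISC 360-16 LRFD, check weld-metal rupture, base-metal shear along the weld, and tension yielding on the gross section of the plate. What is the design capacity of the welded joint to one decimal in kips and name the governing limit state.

Weld metal: throat = 0.707×0.1875 = 0.13256 in, L = 4.5 in. φR_n = 0.75 × 0.6 × 70 × 0.13256 × 4.5 = 18.8 kips.
Base metal shear (0.375 in plate): yield φR_n = 1.0×0.6×36×0.375×4.5 = 36.5 kips; rupture φR_n = 0.75×0.6×58×0.375×4.5 = 44.0 kips; take 36.5 kips (yield).
Tension yield (gross): A_g = 3.5×0.375 = 1.3125 in². φR_n = 0.90 × 36 × 1.3125 = 42.5 kips.
Governing: min(18.8, 36.5, 42.5) = 18.8 kips → weld metal.

18.8 kips (weld metal governs)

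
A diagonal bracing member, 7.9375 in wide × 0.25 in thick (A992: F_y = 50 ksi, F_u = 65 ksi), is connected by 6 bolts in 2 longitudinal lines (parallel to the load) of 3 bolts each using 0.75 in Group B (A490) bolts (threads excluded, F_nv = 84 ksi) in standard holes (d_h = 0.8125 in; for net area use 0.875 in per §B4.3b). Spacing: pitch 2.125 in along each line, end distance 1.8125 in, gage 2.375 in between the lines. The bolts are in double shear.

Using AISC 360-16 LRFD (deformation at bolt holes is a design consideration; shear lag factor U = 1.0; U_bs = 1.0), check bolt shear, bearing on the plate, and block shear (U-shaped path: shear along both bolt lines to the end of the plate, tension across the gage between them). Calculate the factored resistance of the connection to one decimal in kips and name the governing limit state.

75.0 kips (block shear governs)

Bolt shear: A_b = π(0.75)²/4 = 0.44179 in². φR_n = 0.75 × 84 × 0.44179 × 6 × 2 = 334.0 kips.
Bearing (0.25 in plate, F_u = 65 ksi): end bolts L_c = 1.8125 − 0.8125/2 = 1.40625, R_n = min(1.2×1.40625×0.25×65, 2.4×0.75×0.25×65) = 27.422 kips/bolt; interior L_c = 2.125 − 0.8125 = 1.3125, R_n = 25.594 kips/bolt. φR_n = 0.75 × (2×27.422 + 4×25.594) = 117.9 kips.
Block shear: shear path 2×[1.8125+2×2.125] = 2×6.0625 in, A_gv = 3.0313, A_nv = 2×(6.0625 − 2.5×0.875)×0.25 = 1.9375 in²; tension across gage: (2.375 − 1×0.875)×0.25 = 0.375 in². R_n = min(0.6×65×1.9375, 0.6×50×3.0313) + 1.0×65×0.375 = min(75.563, 90.939) + 24.375 = 99.938 kips. φR_n = 0.75 × 99.938 = 75.0 kips.
Governing: min(334.0, 117.9, 75.0) = 75.0 kips → block shear.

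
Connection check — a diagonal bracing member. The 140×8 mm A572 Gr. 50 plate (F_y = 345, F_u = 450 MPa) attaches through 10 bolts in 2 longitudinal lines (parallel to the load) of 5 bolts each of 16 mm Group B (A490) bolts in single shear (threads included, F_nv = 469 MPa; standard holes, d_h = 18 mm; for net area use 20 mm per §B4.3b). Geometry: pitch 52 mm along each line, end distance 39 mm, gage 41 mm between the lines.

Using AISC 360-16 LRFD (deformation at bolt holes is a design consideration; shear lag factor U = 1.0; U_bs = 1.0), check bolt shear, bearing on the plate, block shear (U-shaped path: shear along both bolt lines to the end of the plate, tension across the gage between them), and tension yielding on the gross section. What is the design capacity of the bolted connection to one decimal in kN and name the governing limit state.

Bolt shear: A_b = π(16)²/4 = 201.06 mm². φR_n = 0.75 × 469 × 201.06 × 10 × 1 = 707.2 kN.
Bearing (8 mm plate, F_u = 450 MPa): end bolts L_c = 39 − 18/2 = 30, R_n = min(1.2×30×8×450, 2.4×16×8×450) = 129.6 kN/bolt; interior L_c = 52 − 18 = 34, R_n = 138.24 kN/bolt. φR_n = 0.75 × (2×129.6 + 8×138.24) = 1023.8 kN.
Block shear: shear path 2×[39+4×52] = 2×247 mm, A_gv = 3952, A_nv = 2×(247 − 4.5×20)×8 = 2512 mm²; tension across gage: (41 − 1×20)×8 = 168 mm². R_n = min(0.6×450×2512, 0.6×345×3952) + 1.0×450×168 = min(678.24, 818.06) + 75.6 = 753.84 kN. φR_n = 0.75 × 753.84 = 565.4 kN.
Tension yield (gross): A_g = 140×8 = 1120 mm². φR_n = 0.90 × 345 × 1120 = 347.8 kN.
Governing: min(707.2, 1023.8, 565.4, 347.8) = 347.8 kN → gross-section yield.

347.8 kN (gross-section yield governs)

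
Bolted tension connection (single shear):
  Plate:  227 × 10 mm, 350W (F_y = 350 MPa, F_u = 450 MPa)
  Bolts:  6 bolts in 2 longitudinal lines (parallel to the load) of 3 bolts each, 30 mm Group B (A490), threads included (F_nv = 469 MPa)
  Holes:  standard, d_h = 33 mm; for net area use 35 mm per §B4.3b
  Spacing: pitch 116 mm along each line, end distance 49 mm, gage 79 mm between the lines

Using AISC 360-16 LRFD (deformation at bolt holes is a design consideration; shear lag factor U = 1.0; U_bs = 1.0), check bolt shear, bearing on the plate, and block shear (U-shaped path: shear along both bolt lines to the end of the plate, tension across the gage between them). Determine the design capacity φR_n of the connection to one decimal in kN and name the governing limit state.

932.2 kN (block shear governs)

Bolt shear: A_b = π(30)²/4 = 706.86 mm². φR_n = 0.75 × 469 × 706.86 × 6 × 1 = 1491.8 kN.
Bearing (10 mm plate, F_u = 450 MPa): end bolts L_c = 49 − 33/2 = 32.5, R_n = min(1.2×32.5×10×450, 2.4×30×10×450) = 175.5 kN/bolt; interior L_c = 116 − 33 = 83, R_n = 324 kN/bolt. φR_n = 0.75 × (2×175.5 + 4×324) = 1235.3 kN.
Block shear: shear path 2×[49+2×116] = 2×281 mm, A_gv = 5620, A_nv = 2×(281 − 2.5×35)×10 = 3870 mm²; tension across gage: (79 − 1×35)×10 = 440 mm². R_n = min(0.6×450×3870, 0.6×350×5620) + 1.0×450×440 = min(1044.9, 1180.2) + 198 = 1242.9 kN. φR_n = 0.75 × 1242.9 = 932.2 kN.
Governing: min(1491.8, 1235.3, 932.2) = 932.2 kN → block shear.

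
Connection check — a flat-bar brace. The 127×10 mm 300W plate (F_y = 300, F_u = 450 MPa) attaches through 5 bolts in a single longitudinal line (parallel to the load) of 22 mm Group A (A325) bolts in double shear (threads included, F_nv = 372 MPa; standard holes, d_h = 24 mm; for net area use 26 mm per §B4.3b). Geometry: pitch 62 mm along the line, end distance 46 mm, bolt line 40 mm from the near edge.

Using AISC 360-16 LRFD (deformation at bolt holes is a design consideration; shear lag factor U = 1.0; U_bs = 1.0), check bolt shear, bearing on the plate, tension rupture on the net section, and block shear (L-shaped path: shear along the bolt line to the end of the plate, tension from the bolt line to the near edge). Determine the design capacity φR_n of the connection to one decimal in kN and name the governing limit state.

340.9 kN (net-section rupture governs)

Bolt shear: A_b = π(22)²/4 = 380.13 mm². φR_n = 0.75 × 372 × 380.13 × 5 × 2 = 1060.6 kN.
Bearing (10 mm plate, F_u = 450 MPa): end bolts L_c = 46 − 24/2 = 34, R_n = min(1.2×34×10×450, 2.4×22×10×450) = 183.6 kN/bolt; interior L_c = 62 − 24 = 38, R_n = 205.2 kN/bolt. φR_n = 0.75 × (1×183.6 + 4×205.2) = 753.3 kN.
Tension rupture (net): A_n = (127 − 1×26)×10 = 1010 mm² (U = 1.0, A_e = A_n). φR_n = 0.75 × 450 × 1010 = 340.9 kN.
Block shear: shear path 1×[46+4×62] = 1×294 mm, A_gv = 2940, A_nv = 1×(294 − 4.5×26)×10 = 1770 mm²; tension to near edge: (40 − 0.5×26)×10 = 270 mm². R_n = min(0.6×450×1770, 0.6×300×2940) + 1.0×450×270 = min(477.9, 529.2) + 121.5 = 599.4 kN. φR_n = 0.75 × 599.4 = 449.6 kN.
Governing: min(1060.6, 753.3, 340.9, 449.6) = 340.9 kN → net-section rupture.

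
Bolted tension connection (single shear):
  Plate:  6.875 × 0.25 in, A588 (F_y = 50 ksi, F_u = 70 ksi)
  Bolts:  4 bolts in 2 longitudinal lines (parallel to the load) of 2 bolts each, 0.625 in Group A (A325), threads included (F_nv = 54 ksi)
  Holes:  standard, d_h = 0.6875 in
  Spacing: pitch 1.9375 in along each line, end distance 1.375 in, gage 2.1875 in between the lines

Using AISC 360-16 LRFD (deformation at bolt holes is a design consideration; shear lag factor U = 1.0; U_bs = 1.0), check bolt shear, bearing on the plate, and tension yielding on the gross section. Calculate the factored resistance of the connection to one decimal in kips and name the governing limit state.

49.7 kips (bolt shear governs)

Bolt shear: A_b = π(0.625)²/4 = 0.3068 in². φR_n = 0.75 × 54 × 0.3068 × 4 × 1 = 49.7 kips.
Bearing (0.25 in plate, F_u = 70 ksi): end bolts L_c = 1.375 − 0.6875/2 = 1.03125, R_n = min(1.2×1.03125×0.25×70, 2.4×0.625×0.25×70) = 21.656 kips/bolt; interior L_c = 1.9375 − 0.6875 = 1.25, R_n = 26.25 kips/bolt. φR_n = 0.75 × (2×21.656 + 2×26.25) = 71.9 kips.
Tension yield (gross): A_g = 6.875×0.25 = 1.7188 in². φR_n = 0.90 × 50 × 1.7188 = 77.3 kips.
Governing: min(49.7, 71.9, 77.3) = 49.7 kips → bolt shear.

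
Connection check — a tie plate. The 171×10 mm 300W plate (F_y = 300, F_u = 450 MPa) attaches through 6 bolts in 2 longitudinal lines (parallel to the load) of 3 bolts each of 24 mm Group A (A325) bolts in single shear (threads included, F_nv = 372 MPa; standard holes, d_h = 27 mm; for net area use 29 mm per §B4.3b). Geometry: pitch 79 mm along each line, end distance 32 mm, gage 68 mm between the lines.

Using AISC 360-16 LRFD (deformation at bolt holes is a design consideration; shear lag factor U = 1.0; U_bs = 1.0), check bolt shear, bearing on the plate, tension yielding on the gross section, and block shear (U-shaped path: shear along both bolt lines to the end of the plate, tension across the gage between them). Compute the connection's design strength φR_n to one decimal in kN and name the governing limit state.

461.7 kN (gross-section yield governs)

Bolt shear: A_b = π(24)²/4 = 452.39 mm². φR_n = 0.75 × 372 × 452.39 × 6 × 1 = 757.3 kN.
Bearing (10 mm plate, F_u = 450 MPa): end bolts L_c = 32 − 27/2 = 18.5, R_n = min(1.2×18.5×10×450, 2.4×24×10×450) = 99.9 kN/bolt; interior L_c = 79 − 27 = 52, R_n = 259.2 kN/bolt. φR_n = 0.75 × (2×99.9 + 4×259.2) = 927.5 kN.
Tension yield (gross): A_g = 171×10 = 1710 mm². φR_n = 0.90 × 300 × 1710 = 461.7 kN.
Block shear: shear path 2×[32+2×79] = 2×190 mm, A_gv = 3800, A_nv = 2×(190 − 2.5×29)×10 = 2350 mm²; tension across gage: (68 − 1×29)×10 = 390 mm². R_n = min(0.6×450×2350, 0.6×300×3800) + 1.0×450×390 = min(634.5, 684) + 175.5 = 810 kN. φR_n = 0.75 × 810 = 607.5 kN.
Governing: min(757.3, 927.5, 461.7, 607.5) = 461.7 kN → gross-section yield.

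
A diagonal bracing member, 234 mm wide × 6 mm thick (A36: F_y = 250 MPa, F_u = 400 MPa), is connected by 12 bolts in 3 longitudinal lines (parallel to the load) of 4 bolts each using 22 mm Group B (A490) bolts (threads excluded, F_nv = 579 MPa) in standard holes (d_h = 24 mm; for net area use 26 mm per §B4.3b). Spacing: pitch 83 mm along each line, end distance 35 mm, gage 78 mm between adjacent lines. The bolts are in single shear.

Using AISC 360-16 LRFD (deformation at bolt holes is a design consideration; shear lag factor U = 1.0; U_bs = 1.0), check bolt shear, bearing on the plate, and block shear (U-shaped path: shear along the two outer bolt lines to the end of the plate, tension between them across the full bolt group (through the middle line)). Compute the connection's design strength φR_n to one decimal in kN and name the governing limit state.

Bolt shear: A_b = π(22)²/4 = 380.13 mm². φR_n = 0.75 × 579 × 380.13 × 12 × 1 = 1980.9 kN.
Bearing (6 mm plate, F_u = 400 MPa): end bolts L_c = 35 − 24/2 = 23, R_n = min(1.2×23×6×400, 2.4×22×6×400) = 66.24 kN/bolt; interior L_c = 83 − 24 = 59, R_n = 126.72 kN/bolt. φR_n = 0.75 × (3×66.24 + 9×126.72) = 1004.4 kN.
Block shear: shear path 2×[35+3×83] = 2×284 mm, A_gv = 3408, A_nv = 2×(284 − 3.5×26)×6 = 2316 mm²; tension across gage: (156 − 2×26)×6 = 624 mm². R_n = min(0.6×400×2316, 0.6×250×3408) + 1.0×400×624 = min(555.84, 511.2) + 249.6 = 760.8 kN. φR_n = 0.75 × 760.8 = 570.6 kN.
Governing: min(1980.9, 1004.4, 570.6) = 570.6 kN → block shear.

570.6 kN (block shear governs)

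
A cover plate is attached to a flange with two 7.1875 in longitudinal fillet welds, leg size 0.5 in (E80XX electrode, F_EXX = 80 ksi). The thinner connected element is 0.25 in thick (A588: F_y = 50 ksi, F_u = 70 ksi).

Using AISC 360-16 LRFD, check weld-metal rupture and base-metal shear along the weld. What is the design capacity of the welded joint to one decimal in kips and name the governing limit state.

Weld metal: throat = 0.707×0.5 = 0.3535 in, L = 2×7.1875 = 14.375 in. φR_n = 0.75 × 0.6 × 80 × 0.3535 × 14.375 = 182.9 kips.
Base metal shear (0.25 in plate): yield φR_n = 1.0×0.6×50×0.25×14.375 = 107.8 kips; rupture φR_n = 0.75×0.6×70×0.25×14.375 = 113.2 kips; take 107.8 kips (yield).
Governing: min(182.9, 107.8) = 107.8 kips → base-metal shear.

107.8 kips (base-metal shear governs)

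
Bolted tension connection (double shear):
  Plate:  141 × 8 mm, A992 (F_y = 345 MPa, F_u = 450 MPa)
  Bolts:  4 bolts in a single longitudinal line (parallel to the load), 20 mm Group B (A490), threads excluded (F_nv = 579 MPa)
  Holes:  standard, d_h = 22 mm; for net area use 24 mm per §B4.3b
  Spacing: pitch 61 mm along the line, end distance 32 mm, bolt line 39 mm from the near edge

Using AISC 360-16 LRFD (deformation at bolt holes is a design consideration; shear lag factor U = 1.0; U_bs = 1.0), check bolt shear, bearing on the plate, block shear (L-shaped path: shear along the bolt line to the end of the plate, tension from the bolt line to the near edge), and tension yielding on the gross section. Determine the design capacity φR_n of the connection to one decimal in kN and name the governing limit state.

Bolt shear: A_b = π(20)²/4 = 314.16 mm². φR_n = 0.75 × 579 × 314.16 × 4 × 2 = 1091.4 kN.
Bearing (8 mm plate, F_u = 450 MPa): end bolts L_c = 32 − 22/2 = 21, R_n = min(1.2×21×8×450, 2.4×20×8×450) = 90.72 kN/bolt; interior L_c = 61 − 22 = 39, R_n = 168.48 kN/bolt. φR_n = 0.75 × (1×90.72 + 3×168.48) = 447.1 kN.
Block shear: shear path 1×[32+3×61] = 1×215 mm, A_gv = 1720, A_nv = 1×(215 − 3.5×24)×8 = 1048 mm²; tension to near edge: (39 − 0.5×24)×8 = 216 mm². R_n = min(0.6×450×1048, 0.6×345×1720) + 1.0×450×216 = min(282.96, 356.04) + 97.2 = 380.16 kN. φR_n = 0.75 × 380.16 = 285.1 kN.
Tension yield (gross): A_g = 141×8 = 1128 mm². φR_n = 0.90 × 345 × 1128 = 350.2 kN.
Governing: min(1091.4, 447.1, 285.1, 350.2) = 285.1 kN → block shear.

285.1 kN (block shear governs)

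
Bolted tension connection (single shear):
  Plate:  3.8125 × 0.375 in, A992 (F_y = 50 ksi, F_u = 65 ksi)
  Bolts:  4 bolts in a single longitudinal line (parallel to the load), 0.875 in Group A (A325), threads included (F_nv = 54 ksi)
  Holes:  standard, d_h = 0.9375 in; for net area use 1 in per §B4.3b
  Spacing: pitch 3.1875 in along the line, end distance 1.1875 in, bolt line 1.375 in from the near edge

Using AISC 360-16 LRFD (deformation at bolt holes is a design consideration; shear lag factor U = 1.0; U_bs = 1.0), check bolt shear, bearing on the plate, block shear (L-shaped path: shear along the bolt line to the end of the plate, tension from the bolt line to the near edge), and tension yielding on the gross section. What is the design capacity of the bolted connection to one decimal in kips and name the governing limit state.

64.3 kips (gross-section yield governs)

Bolt shear: A_b = π(0.875)²/4 = 0.60132 in². φR_n = 0.75 × 54 × 0.60132 × 4 × 1 = 97.4 kips.
Bearing (0.375 in plate, F_u = 65 ksi): end bolts L_c = 1.1875 − 0.9375/2 = 0.71875, R_n = min(1.2×0.71875×0.375×65, 2.4×0.875×0.375×65) = 21.023 kips/bolt; interior L_c = 3.1875 − 0.9375 = 2.25, R_n = 51.188 kips/bolt. φR_n = 0.75 × (1×21.023 + 3×51.188) = 130.9 kips.
Block shear: shear path 1×[1.1875+3×3.1875] = 1×10.75 in, A_gv = 4.0313, A_nv = 1×(10.75 − 3.5×1)×0.375 = 2.7188 in²; tension to near edge: (1.375 − 0.5×1)×0.375 = 0.32813 in². R_n = min(0.6×65×2.7188, 0.6×50×4.0313) + 1.0×65×0.32813 = min(106.03, 120.94) + 21.328 = 127.36 kips. φR_n = 0.75 × 127.36 = 95.5 kips.
Tension yield (gross): A_g = 3.8125×0.375 = 1.4297 in². φR_n = 0.90 × 50 × 1.4297 = 64.3 kips.
Governing: min(97.4, 130.9, 95.5, 64.3) = 64.3 kips → gross-section yield.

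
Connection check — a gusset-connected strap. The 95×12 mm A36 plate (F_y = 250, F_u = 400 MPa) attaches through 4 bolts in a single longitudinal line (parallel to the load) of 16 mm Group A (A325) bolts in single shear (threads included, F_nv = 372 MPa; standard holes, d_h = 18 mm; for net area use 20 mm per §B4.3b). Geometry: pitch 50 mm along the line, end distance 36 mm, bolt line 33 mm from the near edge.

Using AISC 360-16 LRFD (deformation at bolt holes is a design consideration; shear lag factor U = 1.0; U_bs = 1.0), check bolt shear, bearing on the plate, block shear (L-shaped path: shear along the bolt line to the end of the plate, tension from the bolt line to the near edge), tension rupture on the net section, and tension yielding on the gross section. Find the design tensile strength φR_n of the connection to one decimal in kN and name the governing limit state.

224.4 kN (bolt shear governs)

Bolt shear: A_b = π(16)²/4 = 201.06 mm². φR_n = 0.75 × 372 × 201.06 × 4 × 1 = 224.4 kN.
Bearing (12 mm plate, F_u = 400 MPa): end bolts L_c = 36 − 18/2 = 27, R_n = min(1.2×27×12×400, 2.4×16×12×400) = 155.52 kN/bolt; interior L_c = 50 − 18 = 32, R_n = 184.32 kN/bolt. φR_n = 0.75 × (1×155.52 + 3×184.32) = 531.4 kN.
Block shear: shear path 1×[36+3×50] = 1×186 mm, A_gv = 2232, A_nv = 1×(186 − 3.5×20)×12 = 1392 mm²; tension to near edge: (33 − 0.5×20)×12 = 276 mm². R_n = min(0.6×400×1392, 0.6×250×2232) + 1.0×400×276 = min(334.08, 334.8) + 110.4 = 444.48 kN. φR_n = 0.75 × 444.48 = 333.4 kN.
Tension rupture (net): A_n = (95 − 1×20)×12 = 900 mm² (U = 1.0, A_e = A_n). φR_n = 0.75 × 400 × 900 = 270.0 kN.
Tension yield (gross): A_g = 95×12 = 1140 mm². φR_n = 0.90 × 250 × 1140 = 256.5 kN.
Governing: min(224.4, 531.4, 333.4, 270.0, 256.5) = 224.4 kN → bolt shear.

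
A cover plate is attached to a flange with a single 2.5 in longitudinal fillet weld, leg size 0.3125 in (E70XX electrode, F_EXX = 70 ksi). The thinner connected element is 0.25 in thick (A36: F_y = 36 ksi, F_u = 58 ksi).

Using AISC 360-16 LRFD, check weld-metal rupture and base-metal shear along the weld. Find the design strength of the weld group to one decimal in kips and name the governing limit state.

13.5 kips (base-metal shear governs)

Weld metal: throat = 0.707×0.3125 = 0.22094 in, L = 2.5 in. φR_n = 0.75 × 0.6 × 70 × 0.22094 × 2.5 = 17.4 kips.
Base metal shear (0.25 in plate): yield φR_n = 1.0×0.6×36×0.25×2.5 = 13.5 kips; rupture φR_n = 0.75×0.6×58×0.25×2.5 = 16.3 kips; take 13.5 kips (yield).
Governing: min(17.4, 13.5) = 13.5 kips → base-metal shear.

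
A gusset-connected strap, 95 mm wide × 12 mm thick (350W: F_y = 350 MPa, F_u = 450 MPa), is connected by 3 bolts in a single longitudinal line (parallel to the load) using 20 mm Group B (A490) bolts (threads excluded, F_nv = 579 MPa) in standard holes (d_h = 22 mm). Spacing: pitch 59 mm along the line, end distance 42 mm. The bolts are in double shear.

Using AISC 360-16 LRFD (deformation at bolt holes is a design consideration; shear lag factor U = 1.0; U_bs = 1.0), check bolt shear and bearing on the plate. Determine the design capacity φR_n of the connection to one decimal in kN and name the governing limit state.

Bolt shear: A_b = π(20)²/4 = 314.16 mm². φR_n = 0.75 × 579 × 314.16 × 3 × 2 = 818.5 kN.
Bearing (12 mm plate, F_u = 450 MPa): end bolts L_c = 42 − 22/2 = 31, R_n = min(1.2×31×12×450, 2.4×20×12×450) = 200.88 kN/bolt; interior L_c = 59 − 22 = 37, R_n = 239.76 kN/bolt. φR_n = 0.75 × (1×200.88 + 2×239.76) = 510.3 kN.
Governing: min(818.5, 510.3) = 510.3 kN → bearing.

510.3 kN (bearing governs)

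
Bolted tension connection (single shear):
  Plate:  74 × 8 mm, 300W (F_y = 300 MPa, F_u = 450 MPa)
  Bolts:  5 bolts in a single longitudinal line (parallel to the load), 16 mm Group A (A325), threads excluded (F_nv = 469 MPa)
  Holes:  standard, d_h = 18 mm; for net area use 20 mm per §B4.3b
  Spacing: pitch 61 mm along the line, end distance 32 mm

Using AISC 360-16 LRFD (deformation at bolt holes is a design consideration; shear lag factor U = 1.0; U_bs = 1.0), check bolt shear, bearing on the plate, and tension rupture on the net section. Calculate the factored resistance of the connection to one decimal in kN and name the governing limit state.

145.8 kN (net-section rupture governs)

Bolt shear: A_b = π(16)²/4 = 201.06 mm². φR_n = 0.75 × 469 × 201.06 × 5 × 1 = 353.6 kN.
Bearing (8 mm plate, F_u = 450 MPa): end bolts L_c = 32 − 18/2 = 23, R_n = min(1.2×23×8×450, 2.4×16×8×450) = 99.36 kN/bolt; interior L_c = 61 − 18 = 43, R_n = 138.24 kN/bolt. φR_n = 0.75 × (1×99.36 + 4×138.24) = 489.2 kN.
Tension rupture (net): A_n = (74 − 1×20)×8 = 432 mm² (U = 1.0, A_e = A_n). φR_n = 0.75 × 450 × 432 = 145.8 kN.
Governing: min(353.6, 489.2, 145.8) = 145.8 kN → net-section rupture.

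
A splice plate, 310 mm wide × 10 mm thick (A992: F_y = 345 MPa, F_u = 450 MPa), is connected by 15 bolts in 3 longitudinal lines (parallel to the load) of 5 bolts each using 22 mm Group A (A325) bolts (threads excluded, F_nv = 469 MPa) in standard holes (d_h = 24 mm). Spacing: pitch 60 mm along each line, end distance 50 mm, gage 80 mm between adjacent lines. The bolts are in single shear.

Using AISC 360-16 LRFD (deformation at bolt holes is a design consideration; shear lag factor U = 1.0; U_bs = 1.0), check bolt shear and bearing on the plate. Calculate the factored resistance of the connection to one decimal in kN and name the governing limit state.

Bolt shear: A_b = π(22)²/4 = 380.13 mm². φR_n = 0.75 × 469 × 380.13 × 15 × 1 = 2005.7 kN.
Bearing (10 mm plate, F_u = 450 MPa): end bolts L_c = 50 − 24/2 = 38, R_n = min(1.2×38×10×450, 2.4×22×10×450) = 205.2 kN/bolt; interior L_c = 60 − 24 = 36, R_n = 194.4 kN/bolt. φR_n = 0.75 × (3×205.2 + 12×194.4) = 2211.3 kN.
Governing: min(2005.7, 2211.3) = 2005.7 kN → bolt shear.

2005.7 kN (bolt shear governs)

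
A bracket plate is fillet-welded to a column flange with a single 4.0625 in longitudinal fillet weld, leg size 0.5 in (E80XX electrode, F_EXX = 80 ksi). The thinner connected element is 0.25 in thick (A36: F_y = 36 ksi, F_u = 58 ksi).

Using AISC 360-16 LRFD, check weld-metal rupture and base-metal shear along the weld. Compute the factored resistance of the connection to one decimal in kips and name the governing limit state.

Weld metal: throat = 0.707×0.5 = 0.3535 in, L = 4.0625 in. φR_n = 0.75 × 0.6 × 80 × 0.3535 × 4.0625 = 51.7 kips.
Base metal shear (0.25 in plate): yield φR_n = 1.0×0.6×36×0.25×4.0625 = 21.9 kips; rupture φR_n = 0.75×0.6×58×0.25×4.0625 = 26.5 kips; take 21.9 kips (yield).
Governing: min(51.7, 21.9) = 21.9 kips → base-metal shear.

21.9 kips (base-metal shear governs)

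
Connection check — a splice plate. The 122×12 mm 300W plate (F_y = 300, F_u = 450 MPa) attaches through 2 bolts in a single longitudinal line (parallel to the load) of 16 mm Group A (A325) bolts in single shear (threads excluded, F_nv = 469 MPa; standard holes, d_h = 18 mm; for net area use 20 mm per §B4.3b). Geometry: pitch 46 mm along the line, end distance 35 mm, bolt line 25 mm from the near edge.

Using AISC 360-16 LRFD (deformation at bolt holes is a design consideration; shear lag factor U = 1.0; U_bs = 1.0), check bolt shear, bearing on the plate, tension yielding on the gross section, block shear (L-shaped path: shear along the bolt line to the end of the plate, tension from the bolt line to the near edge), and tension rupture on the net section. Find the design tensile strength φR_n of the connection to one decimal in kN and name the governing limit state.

Bolt shear: A_b = π(16)²/4 = 201.06 mm². φR_n = 0.75 × 469 × 201.06 × 2 × 1 = 141.4 kN.
Bearing (12 mm plate, F_u = 450 MPa): end bolts L_c = 35 − 18/2 = 26, R_n = min(1.2×26×12×450, 2.4×16×12×450) = 168.48 kN/bolt; interior L_c = 46 − 18 = 28, R_n = 181.44 kN/bolt. φR_n = 0.75 × (1×168.48 + 1×181.44) = 262.4 kN.
Tension yield (gross): A_g = 122×12 = 1464 mm². φR_n = 0.90 × 300 × 1464 = 395.3 kN.
Block shear: shear path 1×[35+1×46] = 1×81 mm, A_gv = 972, A_nv = 1×(81 − 1.5×20)×12 = 612 mm²; tension to near edge: (25 − 0.5×20)×12 = 180 mm². R_n = min(0.6×450×612, 0.6×300×972) + 1.0×450×180 = min(165.24, 174.96) + 81 = 246.24 kN. φR_n = 0.75 × 246.24 = 184.7 kN.
Tension rupture (net): A_n = (122 − 1×20)×12 = 1224 mm² (U = 1.0, A_e = A_n). φR_n = 0.75 × 450 × 1224 = 413.1 kN.
Governing: min(141.4, 262.4, 395.3, 184.7, 413.1) = 141.4 kN → bolt shear.

141.4 kN (bolt shear governs)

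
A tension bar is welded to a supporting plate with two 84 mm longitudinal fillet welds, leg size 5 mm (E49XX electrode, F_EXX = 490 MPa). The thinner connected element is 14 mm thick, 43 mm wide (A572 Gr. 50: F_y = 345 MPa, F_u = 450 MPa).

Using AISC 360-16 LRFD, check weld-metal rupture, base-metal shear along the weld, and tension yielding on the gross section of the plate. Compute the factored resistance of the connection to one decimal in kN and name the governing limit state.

Weld metal: throat = 0.707×5 = 3.535 mm, L = 2×84 = 168 mm. φR_n = 0.75 × 0.6 × 490 × 3.535 × 168 = 131.0 kN.
Base metal shear (14 mm plate): yield φR_n = 1.0×0.6×345×14×168 = 486.9 kN; rupture φR_n = 0.75×0.6×450×14×168 = 476.3 kN; take 476.3 kN (rupture).
Tension yield (gross): A_g = 43×14 = 602 mm². φR_n = 0.90 × 345 × 602 = 186.9 kN.
Governing: min(131.0, 476.3, 186.9) = 131.0 kN → weld metal.

131.0 kN (weld metal governs)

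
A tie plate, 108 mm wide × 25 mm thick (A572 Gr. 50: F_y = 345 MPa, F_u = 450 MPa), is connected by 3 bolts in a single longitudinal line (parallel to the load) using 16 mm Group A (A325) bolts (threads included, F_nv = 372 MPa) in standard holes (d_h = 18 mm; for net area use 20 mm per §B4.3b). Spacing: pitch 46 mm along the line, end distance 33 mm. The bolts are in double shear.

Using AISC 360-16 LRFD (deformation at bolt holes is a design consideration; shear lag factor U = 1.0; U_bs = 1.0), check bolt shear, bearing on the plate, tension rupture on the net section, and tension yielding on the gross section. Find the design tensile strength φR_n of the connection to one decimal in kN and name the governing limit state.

Bolt shear: A_b = π(16)²/4 = 201.06 mm². φR_n = 0.75 × 372 × 201.06 × 3 × 2 = 336.6 kN.
Bearing (25 mm plate, F_u = 450 MPa): end bolts L_c = 33 − 18/2 = 24, R_n = min(1.2×24×25×450, 2.4×16×25×450) = 324 kN/bolt; interior L_c = 46 − 18 = 28, R_n = 378 kN/bolt. φR_n = 0.75 × (1×324 + 2×378) = 810.0 kN.
Tension rupture (net): A_n = (108 − 1×20)×25 = 2200 mm² (U = 1.0, A_e = A_n). φR_n = 0.75 × 450 × 2200 = 742.5 kN.
Tension yield (gross): A_g = 108×25 = 2700 mm². φR_n = 0.90 × 345 × 2700 = 838.4 kN.
Governing: min(336.6, 810.0, 742.5, 838.4) = 336.6 kN → bolt shear.

336.6 kN (bolt shear governs)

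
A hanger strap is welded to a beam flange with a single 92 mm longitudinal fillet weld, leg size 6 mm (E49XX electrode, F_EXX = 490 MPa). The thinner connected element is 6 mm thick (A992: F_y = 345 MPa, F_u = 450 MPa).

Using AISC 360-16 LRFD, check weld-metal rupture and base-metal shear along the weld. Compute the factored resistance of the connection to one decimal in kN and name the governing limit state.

Weld metal: throat = 0.707×6 = 4.242 mm, L = 92 mm. φR_n = 0.75 × 0.6 × 490 × 4.242 × 92 = 86.1 kN.
Base metal shear (6 mm plate): yield φR_n = 1.0×0.6×345×6×92 = 114.3 kN; rupture φR_n = 0.75×0.6×450×6×92 = 111.8 kN; take 111.8 kN (rupture).
Governing: min(86.1, 111.8) = 86.1 kN → weld metal.

86.1 kN (weld metal governs)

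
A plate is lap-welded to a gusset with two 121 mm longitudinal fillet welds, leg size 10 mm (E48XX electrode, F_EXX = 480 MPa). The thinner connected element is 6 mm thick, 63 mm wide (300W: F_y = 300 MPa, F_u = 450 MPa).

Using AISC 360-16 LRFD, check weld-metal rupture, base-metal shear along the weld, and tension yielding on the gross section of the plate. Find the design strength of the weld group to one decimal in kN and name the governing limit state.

102.1 kN (gross-section yield governs)

Weld metal: throat = 0.707×10 = 7.07 mm, L = 2×121 = 242 mm. φR_n = 0.75 × 0.6 × 480 × 7.07 × 242 = 369.6 kN.
Base metal shear (6 mm plate): yield φR_n = 1.0×0.6×300×6×242 = 261.4 kN; rupture φR_n = 0.75×0.6×450×6×242 = 294.0 kN; take 261.4 kN (yield).
Tension yield (gross): A_g = 63×6 = 378 mm². φR_n = 0.90 × 300 × 378 = 102.1 kN.
Governing: min(369.6, 261.4, 102.1) = 102.1 kN → gross-section yield.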